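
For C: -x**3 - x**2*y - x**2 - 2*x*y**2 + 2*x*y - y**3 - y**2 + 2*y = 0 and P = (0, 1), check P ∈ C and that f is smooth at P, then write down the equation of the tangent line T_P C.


Tangent line at P: 3 - 3*y = 0.

Step 1: f(0, 1) = 0, so P lies on C.
Step 2: partial derivatives
  f_x(x, y) = -3*x**2 - 2*x*y - 2*x - 2*y**2 + 2*y, f_y(x, y) = -x**2 - 4*x*y + 2*x - 3*y**2 - 2*y + 2.
  f_x(P) = 0, f_y(P) = -3 (gradient nonzero, so P is smooth).
Step 3: tangent line at P: 0·(x − 0) + -3·(y − 1) = 0.
Expanding: 3 - 3*y = 0.


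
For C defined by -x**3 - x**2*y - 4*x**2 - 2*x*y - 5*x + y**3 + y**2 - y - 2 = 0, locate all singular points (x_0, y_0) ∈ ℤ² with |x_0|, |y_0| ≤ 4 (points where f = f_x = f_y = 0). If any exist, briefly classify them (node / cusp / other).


Singular points: {(-1, 0)}; classification: node.

Compute partial derivatives:
  f_x = -3*x**2 - 2*x*y - 8*x - 2*y - 5.
  f_y = -x**2 - 2*x + 3*y**2 + 2*y - 1.
Scan x_0 ∈ {−4, ..., 4}. For each x_0, f_y(x_0, y) is a polynomial in y; find its integer roots y ∈ {−4, ..., 4}, then test f_x and f at those candidates.
  x = -4: f_y(-4, y) = 3*y**2 + 2*y - 9; no integer root y with |y| ≤ 4.
  x = -3: f_y(-3, y) = 3*y**2 + 2*y - 4; no integer root y with |y| ≤ 4.
  x = -2: f_y(-2, y) = 3*y**2 + 2*y - 1; vanishes at y ∈ {-1}. (-2, -1): f_x = -3 ≠ 0.
  x = -1: f_y(-1, y) = 3*y**2 + 2*y; vanishes at y ∈ {0}. (-1, 0): f_x = 0, f = 0 — SINGULAR.
  x = 0: f_y(0, y) = 3*y**2 + 2*y - 1; vanishes at y ∈ {-1}. (0, -1): f_x = -3 ≠ 0.
  x = 1: f_y(1, y) = 3*y**2 + 2*y - 4; no integer root y with |y| ≤ 4.
  x = 2: f_y(2, y) = 3*y**2 + 2*y - 9; no integer root y with |y| ≤ 4.
  x = 3: f_y(3, y) = 3*y**2 + 2*y - 16; vanishes at y ∈ {2}. (3, 2): f_x = -72 ≠ 0.
  x = 4: f_y(4, y) = 3*y**2 + 2*y - 25; no integer root y with |y| ≤ 4.
Only singular point on the grid: (-1, 0).
Classify: substitute x = -1 + u, y = 0 + v and expand: f = -u**3 - u**2*v - u**2 + v**3 + v**2.
No constant or linear terms (consistent with a singular point). Quadratic part: -u**2 + v**2. Cubic part: -u**3 - u**2*v + v**3.
The quadratic part v**2 - u**2 = (v − u)(v + u) splits into two distinct linear factors, so there are two distinct tangent lines y − 0 = ±(x − -1) — this is a node (ordinary double point).
Classification: node.


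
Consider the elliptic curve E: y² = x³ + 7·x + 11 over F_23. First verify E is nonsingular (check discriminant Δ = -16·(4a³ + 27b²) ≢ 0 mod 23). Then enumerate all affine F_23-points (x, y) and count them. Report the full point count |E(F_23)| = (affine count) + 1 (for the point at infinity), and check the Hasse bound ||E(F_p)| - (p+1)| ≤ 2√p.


Affine points = {(3, 6), (3, 17), (6, 4), (6, 19), (7, 9), (7, 14), (8, 2), (8, 21), (10, 0), (11, 4), (11, 19), (12, 11), (12, 12), (14, 1), (14, 22), (15, 8), (15, 15), (17, 11), (17, 12), (18, 9), (18, 14), (20, 3), (20, 20), (21, 9), (21, 14), (22, 7), (22, 16)}; affine count = 27; |E(F_23)| = 28.

Discriminant check: Δ ∝ 4a³ + 27b² = 4·7³ + 27·11² = 4·343 + 27·121 ≡ 16 (mod 23). Nonzero ⇒ E is nonsingular.
For each x ∈ F_23, compute rhs = x³ + 7·x + 11 mod 23, then count y ∈ F_23 with y² ≡ rhs.
  x = 0: rhs = 11, matching y values: none (0 points).
  x = 1: rhs = 19, matching y values: none (0 points).
  x = 2: rhs = 10, matching y values: none (0 points).
  x = 3: rhs = 13, matching y values: 6, 17 (2 points).
  x = 4: rhs = 11, matching y values: none (0 points).
  x = 5: rhs = 10, matching y values: none (0 points).
  x = 6: rhs = 16, matching y values: 4, 19 (2 points).
  x = 7: rhs = 12, matching y values: 9, 14 (2 points).
  x = 8: rhs = 4, matching y values: 2, 21 (2 points).
  x = 9: rhs = 21, matching y values: none (0 points).
  x = 10: rhs = 0, matching y values: 0 (1 points).
  x = 11: rhs = 16, matching y values: 4, 19 (2 points).
  x = 12: rhs = 6, matching y values: 11, 12 (2 points).
  x = 13: rhs = 22, matching y values: none (0 points).
  x = 14: rhs = 1, matching y values: 1, 22 (2 points).
  x = 15: rhs = 18, matching y values: 8, 15 (2 points).
  x = 16: rhs = 10, matching y values: none (0 points).
  x = 17: rhs = 6, matching y values: 11, 12 (2 points).
  x = 18: rhs = 12, matching y values: 9, 14 (2 points).
  x = 19: rhs = 11, matching y values: none (0 points).
  x = 20: rhs = 9, matching y values: 3, 20 (2 points).
  x = 21: rhs = 12, matching y values: 9, 14 (2 points).
  x = 22: rhs = 3, matching y values: 7, 16 (2 points).
Total affine count: 27.
Full point count |E(F_23)| = 27 + 1 = 28.
Hasse bound: |28 − (23+1)| = |4| = 4 ≤ 2√23 ≈ 9.5917 ✓.


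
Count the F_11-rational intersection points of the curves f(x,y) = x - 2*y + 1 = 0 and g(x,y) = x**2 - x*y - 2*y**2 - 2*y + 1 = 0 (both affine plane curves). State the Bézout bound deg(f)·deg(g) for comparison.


Common zeros: {(2, 7)}; count = 1; Bézout bound = 2.

deg(f) = 1, deg(g) = 2, so Bézout bound = 2.
Scan x ∈ F_11. For each x, list the y ∈ F_11 with f(x, y) ≡ 0 and those with g(x, y) ≡ 0 (mod 11); the common zeros in that column are the intersection.
  x = 0: f ≡ 0 at y ∈ {6}; g ≡ 0 at y ∈ {2, 8}; common: ∅.
  x = 1: f ≡ 0 at y ∈ {1}; g ≡ 0 at y ∈ {6, 9}; common: ∅.
  x = 2: f ≡ 0 at y ∈ {7}; g ≡ 0 at y ∈ {2, 7}; common: {7}.
  x = 3: f ≡ 0 at y ∈ {2}; g ≡ 0 at y ∈ ∅; common: ∅.
  x = 4: f ≡ 0 at y ∈ {8}; g ≡ 0 at y ∈ ∅; common: ∅.
  x = 5: f ≡ 0 at y ∈ {3}; g ≡ 0 at y ∈ {6, 7}; common: ∅.
  x = 6: f ≡ 0 at y ∈ {9}; g ≡ 0 at y ∈ ∅; common: ∅.
  x = 7: f ≡ 0 at y ∈ {4}; g ≡ 0 at y ∈ ∅; common: ∅.
  x = 8: f ≡ 0 at y ∈ {10}; g ≡ 0 at y ∈ {8, 9}; common: ∅.
  x = 9: f ≡ 0 at y ∈ {5}; g ≡ 0 at y ∈ ∅; common: ∅.
  x = 10: f ≡ 0 at y ∈ {0}; g ≡ 0 at y ∈ ∅; common: ∅.
Collecting: common zeros = {(2, 7)}, so the count is 1.
Comparison with the Bézout bound: 1 ≤ 2 = deg(f)·deg(g), as expected for curves with no common component (the affine F_11-count falls short of the bound because intersections may lie at infinity, over extension fields, or carry multiplicity).


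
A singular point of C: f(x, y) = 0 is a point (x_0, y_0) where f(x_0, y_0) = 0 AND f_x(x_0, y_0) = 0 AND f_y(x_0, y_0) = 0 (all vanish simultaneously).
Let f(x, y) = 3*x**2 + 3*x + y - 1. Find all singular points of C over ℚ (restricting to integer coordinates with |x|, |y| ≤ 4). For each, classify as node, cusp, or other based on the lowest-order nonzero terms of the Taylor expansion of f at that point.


No singular points in the scanned grid; C is smooth there.

Compute partial derivatives:
  f_x = 6*x + 3.
  f_y = 1.
f_y = 1 is a nonzero constant, so f_y never vanishes: no point (x, y) can satisfy f = f_x = f_y = 0. In particular no (x, y) ∈ {−4, ..., 4}² is singular; the curve is smooth.


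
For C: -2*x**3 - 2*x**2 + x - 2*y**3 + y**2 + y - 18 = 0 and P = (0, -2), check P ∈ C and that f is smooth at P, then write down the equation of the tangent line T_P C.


Tangent line at P: x - 27*y - 54 = 0.

Step 1: f(0, -2) = 0, so P lies on C.
Step 2: partial derivatives
  f_x(x, y) = -6*x**2 - 4*x + 1, f_y(x, y) = -6*y**2 + 2*y + 1.
  f_x(P) = 1, f_y(P) = -27 (gradient nonzero, so P is smooth).
Step 3: tangent line at P: 1·(x − 0) + -27·(y − -2) = 0.
Expanding: x - 27*y - 54 = 0.


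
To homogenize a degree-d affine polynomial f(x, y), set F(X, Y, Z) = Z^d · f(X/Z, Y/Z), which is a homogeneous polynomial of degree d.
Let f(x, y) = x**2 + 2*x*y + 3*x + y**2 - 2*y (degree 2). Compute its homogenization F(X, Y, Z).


F(X, Y, Z) = X**2 + 2*X*Y + 3*X*Z + Y**2 - 2*Y*Z

deg(f) = 2.
Substitute x = X/Z, y = Y/Z into f, then multiply by Z^2.
  monomial 1·x^2·y^0 ↦ 1·X^2·Y^0·Z^0.
  monomial 2·x^1·y^1 ↦ 2·X^1·Y^1·Z^0.
  monomial 3·x^1·y^0 ↦ 3·X^1·Y^0·Z^1.
  monomial 1·x^0·y^2 ↦ 1·X^0·Y^2·Z^0.
  monomial -2·x^0·y^1 ↦ -2·X^0·Y^1·Z^1.
Collecting: F(X, Y, Z) = X**2 + 2*X*Y + 3*X*Z + Y**2 - 2*Y*Z.


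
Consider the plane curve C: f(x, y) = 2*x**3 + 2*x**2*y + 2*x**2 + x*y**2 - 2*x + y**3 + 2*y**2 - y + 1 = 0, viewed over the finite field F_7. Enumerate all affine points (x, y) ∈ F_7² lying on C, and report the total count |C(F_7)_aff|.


Affine F_7-points: {(1, 4), (2, 0), (2, 3), (6, 3)}; count = 4.

For each of the 49 pairs (x, y) ∈ F_7², evaluate f(x, y) mod 7. Record the zeros.
  x = 0: [0↦1, 1↦3, 2↦1, 3↦1, 4↦2, 5↦3, 6↦3]  zeros at y ∈ ∅
  x = 1: [0↦3, 1↦1, 2↦4, 3↦4, 4↦0, 5↦5, 6↦4]  zeros at y ∈ {4}
  x = 2: [0↦0, 1↦5, 2↦3, 3↦0, 4↦2, 5↦1, 6↦3]  zeros at y ∈ {0, 3}
  x = 3: [0↦4, 1↦6, 2↦3, 3↦1, 4↦6, 5↦3, 6↦5]  zeros at y ∈ ∅
  x = 4: [0↦6, 1↦2, 2↦2, 3↦5, 4↦3, 5↦2, 6↦1]  zeros at y ∈ ∅
  x = 5: [0↦4, 1↦5, 2↦5, 3↦3, 4↦5, 5↦3, 6↦3]  zeros at y ∈ ∅
  x = 6: [0↦3, 1↦6, 2↦3, 3↦0, 4↦3, 5↦4, 6↦2]  zeros at y ∈ {3}
Collecting zeros: affine points = {(1, 4), (2, 0), (2, 3), (6, 3)}.
Total count |C(F_7)_aff| = 4.


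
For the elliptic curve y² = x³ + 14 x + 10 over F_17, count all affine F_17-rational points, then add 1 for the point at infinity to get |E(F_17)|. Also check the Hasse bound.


Affine points = {(1, 5), (1, 12), (5, 1), (5, 16), (6, 2), (6, 15), (7, 3), (7, 14), (9, 7), (9, 10), (11, 4), (11, 13), (12, 6), (12, 11), (13, 3), (13, 14), (14, 3), (14, 14), (15, 5), (15, 12)}; affine count = 20; |E(F_17)| = 21.

Discriminant check: Δ ∝ 4a³ + 27b² = 4·14³ + 27·10² = 4·2744 + 27·100 ≡ 8 (mod 17). Nonzero ⇒ E is nonsingular.
For each x ∈ F_17, compute rhs = x³ + 14·x + 10 mod 17, then count y ∈ F_17 with y² ≡ rhs.
  x = 0: rhs = 10, matching y values: none (0 points).
  x = 1: rhs = 8, matching y values: 5, 12 (2 points).
  x = 2: rhs = 12, matching y values: none (0 points).
  x = 3: rhs = 11, matching y values: none (0 points).
  x = 4: rhs = 11, matching y values: none (0 points).
  x = 5: rhs = 1, matching y values: 1, 16 (2 points).
  x = 6: rhs = 4, matching y values: 2, 15 (2 points).
  x = 7: rhs = 9, matching y values: 3, 14 (2 points).
  x = 8: rhs = 5, matching y values: none (0 points).
  x = 9: rhs = 15, matching y values: 7, 10 (2 points).
  x = 10: rhs = 11, matching y values: none (0 points).
  x = 11: rhs = 16, matching y values: 4, 13 (2 points).
  x = 12: rhs = 2, matching y values: 6, 11 (2 points).
  x = 13: rhs = 9, matching y values: 3, 14 (2 points).
  x = 14: rhs = 9, matching y values: 3, 14 (2 points).
  x = 15: rhs = 8, matching y values: 5, 12 (2 points).
  x = 16: rhs = 12, matching y values: none (0 points).
Total affine count: 20.
Full point count |E(F_17)| = 20 + 1 = 21.
Hasse bound: |21 − (17+1)| = |3| = 3 ≤ 2√17 ≈ 8.2462 ✓.


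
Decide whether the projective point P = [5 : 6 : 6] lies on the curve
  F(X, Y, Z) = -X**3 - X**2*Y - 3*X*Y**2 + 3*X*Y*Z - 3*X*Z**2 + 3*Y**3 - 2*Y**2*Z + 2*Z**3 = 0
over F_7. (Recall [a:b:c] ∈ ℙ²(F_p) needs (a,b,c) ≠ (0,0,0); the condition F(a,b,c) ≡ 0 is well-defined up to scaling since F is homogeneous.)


F(5,6,6) ≡ 1 (mod 7); P is NOT on the curve.

Evaluate F(5, 6, 6) term-by-term (mod 7).
  -X**3 ↦ -1·125·1·1 = -125
  -X**2*Y ↦ -1·25·6·1 = -150
  -3*X*Y**2 ↦ -3·5·36·1 = -540
  3*X*Y*Z ↦ 3·5·6·6 = 540
  -3*X*Z**2 ↦ -3·5·1·36 = -540
  3*Y**3 ↦ 3·1·216·1 = 648
  -2*Y**2*Z ↦ -2·1·36·6 = -432
  2*Z**3 ↦ 2·1·1·216 = 432
Sum: F(5, 6, 6) = (-125) + (-150) + (-540) + (540) + (-540) + (648) + (-432) + (432) = -167.
Reducing mod 7: -167 ≡ 1 (mod 7).
Since F(a, b, c) ≡ 1 ≠ 0 (mod 7), P does NOT lie on the curve.


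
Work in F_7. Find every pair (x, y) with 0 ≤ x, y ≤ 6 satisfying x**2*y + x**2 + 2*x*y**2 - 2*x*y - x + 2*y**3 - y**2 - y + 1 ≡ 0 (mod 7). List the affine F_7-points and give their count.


Affine F_7-points: {(1, 5), (2, 1), (2, 4), (3, 0), (3, 3), (3, 5), (5, 0), (5, 6), (6, 4)}; count = 9.

For each of the 49 pairs (x, y) ∈ F_7², evaluate f(x, y) mod 7. Record the zeros.
  x = 0: [0↦1, 1↦1, 2↦4, 3↦1, 4↦4, 5↦4, 6↦6]  zeros at y ∈ ∅
  x = 1: [0↦1, 1↦2, 2↦3, 3↦2, 4↦4, 5↦0, 6↦2]  zeros at y ∈ {5}
  x = 2: [0↦3, 1↦0, 2↦1, 3↦4, 4↦0, 5↦1, 6↦5]  zeros at y ∈ {1, 4}
  x = 3: [0↦0, 1↦2, 2↦5, 3↦0, 4↦6, 5↦0, 6↦1]  zeros at y ∈ {0, 3, 5}
  x = 4: [0↦6, 1↦1, 2↦1, 3↦4, 4↦1, 5↦4, 6↦4]  zeros at y ∈ ∅
  x = 5: [0↦0, 1↦4, 2↦3, 3↦2, 4↦6, 5↦6, 6↦0]  zeros at y ∈ {0, 6}
  x = 6: [0↦3, 1↦4, 2↦4, 3↦1, 4↦0, 5↦6, 6↦3]  zeros at y ∈ {4}
Collecting zeros: affine points = {(1, 5), (2, 1), (2, 4), (3, 0), (3, 3), (3, 5), (5, 0), (5, 6), (6, 4)}.
Total count |C(F_7)_aff| = 9.


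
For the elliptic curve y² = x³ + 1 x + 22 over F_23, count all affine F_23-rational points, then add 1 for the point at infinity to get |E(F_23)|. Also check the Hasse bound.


Affine points = {(1, 1), (1, 22), (2, 3), (2, 20), (3, 11), (3, 12), (7, 2), (7, 21), (8, 6), (8, 17), (9, 1), (9, 22), (13, 1), (13, 22), (15, 10), (15, 13), (19, 0), (21, 9), (21, 14)}; affine count = 19; |E(F_23)| = 20.

Discriminant check: Δ ∝ 4a³ + 27b² = 4·1³ + 27·22² = 4·1 + 27·484 ≡ 8 (mod 23). Nonzero ⇒ E is nonsingular.
For each x ∈ F_23, compute rhs = x³ + 1·x + 22 mod 23, then count y ∈ F_23 with y² ≡ rhs.
  x = 0: rhs = 22, matching y values: none (0 points).
  x = 1: rhs = 1, matching y values: 1, 22 (2 points).
  x = 2: rhs = 9, matching y values: 3, 20 (2 points).
  x = 3: rhs = 6, matching y values: 11, 12 (2 points).
  x = 4: rhs = 21, matching y values: none (0 points).
  x = 5: rhs = 14, matching y values: none (0 points).
  x = 6: rhs = 14, matching y values: none (0 points).
  x = 7: rhs = 4, matching y values: 2, 21 (2 points).
  x = 8: rhs = 13, matching y values: 6, 17 (2 points).
  x = 9: rhs = 1, matching y values: 1, 22 (2 points).
  x = 10: rhs = 20, matching y values: none (0 points).
  x = 11: rhs = 7, matching y values: none (0 points).
  x = 12: rhs = 14, matching y values: none (0 points).
  x = 13: rhs = 1, matching y values: 1, 22 (2 points).
  x = 14: rhs = 20, matching y values: none (0 points).
  x = 15: rhs = 8, matching y values: 10, 13 (2 points).
  x = 16: rhs = 17, matching y values: none (0 points).
  x = 17: rhs = 7, matching y values: none (0 points).
  x = 18: rhs = 7, matching y values: none (0 points).
  x = 19: rhs = 0, matching y values: 0 (1 points).
  x = 20: rhs = 15, matching y values: none (0 points).
  x = 21: rhs = 12, matching y values: 9, 14 (2 points).
  x = 22: rhs = 20, matching y values: none (0 points).
Total affine count: 19.
Full point count |E(F_23)| = 19 + 1 = 20.
Hasse bound: |20 − (23+1)| = |-4| = 4 ≤ 2√23 ≈ 9.5917 ✓.


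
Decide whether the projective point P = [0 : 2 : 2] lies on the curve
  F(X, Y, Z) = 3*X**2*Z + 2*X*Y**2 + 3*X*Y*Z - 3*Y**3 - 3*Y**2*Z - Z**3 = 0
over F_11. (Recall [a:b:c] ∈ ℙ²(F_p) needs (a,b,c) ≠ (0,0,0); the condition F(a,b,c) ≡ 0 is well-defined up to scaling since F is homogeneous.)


F(0,2,2) ≡ 10 (mod 11); P is NOT on the curve.

Evaluate F(0, 2, 2) term-by-term (mod 11).
  3*X**2*Z ↦ 3·0·1·2 = 0
  2*X*Y**2 ↦ 2·0·4·1 = 0
  3*X*Y*Z ↦ 3·0·2·2 = 0
  -3*Y**3 ↦ -3·1·8·1 = -24
  -3*Y**2*Z ↦ -3·1·4·2 = -24
  -Z**3 ↦ -1·1·1·8 = -8
Sum: F(0, 2, 2) = (0) + (0) + (0) + (-24) + (-24) + (-8) = -56.
Reducing mod 11: -56 ≡ 10 (mod 11).
Since F(a, b, c) ≡ 10 ≠ 0 (mod 11), P does NOT lie on the curve.


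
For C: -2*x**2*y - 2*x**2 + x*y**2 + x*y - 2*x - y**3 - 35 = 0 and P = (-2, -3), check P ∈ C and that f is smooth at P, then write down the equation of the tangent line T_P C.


Tangent line at P: -12*x - 25*y - 99 = 0.

Step 1: f(-2, -3) = 0, so P lies on C.
Step 2: partial derivatives
  f_x(x, y) = -4*x*y - 4*x + y**2 + y - 2, f_y(x, y) = -2*x**2 + 2*x*y + x - 3*y**2.
  f_x(P) = -12, f_y(P) = -25 (gradient nonzero, so P is smooth).
Step 3: tangent line at P: -12·(x − -2) + -25·(y − -3) = 0.
Expanding: -12*x - 25*y - 99 = 0.


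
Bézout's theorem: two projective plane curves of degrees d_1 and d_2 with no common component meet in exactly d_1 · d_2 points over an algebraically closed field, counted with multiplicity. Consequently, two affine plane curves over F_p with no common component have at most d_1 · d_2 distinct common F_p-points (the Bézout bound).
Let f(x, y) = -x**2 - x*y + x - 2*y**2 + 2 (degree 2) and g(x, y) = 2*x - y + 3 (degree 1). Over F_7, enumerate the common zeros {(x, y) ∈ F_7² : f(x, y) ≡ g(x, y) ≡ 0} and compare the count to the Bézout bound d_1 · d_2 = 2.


Common zeros: {(2, 0)}; count = 1; Bézout bound = 2.

deg(f) = 2, deg(g) = 1, so Bézout bound = 2.
Scan x ∈ F_7. For each x, list the y ∈ F_7 with f(x, y) ≡ 0 and those with g(x, y) ≡ 0 (mod 7); the common zeros in that column are the intersection.
  x = 0: f ≡ 0 at y ∈ {1, 6}; g ≡ 0 at y ∈ {3}; common: ∅.
  x = 1: f ≡ 0 at y ∈ ∅; g ≡ 0 at y ∈ {5}; common: ∅.
  x = 2: f ≡ 0 at y ∈ {0, 6}; g ≡ 0 at y ∈ {0}; common: {0}.
  x = 3: f ≡ 0 at y ∈ ∅; g ≡ 0 at y ∈ {2}; common: ∅.
  x = 4: f ≡ 0 at y ∈ ∅; g ≡ 0 at y ∈ {4}; common: ∅.
  x = 5: f ≡ 0 at y ∈ {4}; g ≡ 0 at y ∈ {6}; common: ∅.
  x = 6: f ≡ 0 at y ∈ {0, 4}; g ≡ 0 at y ∈ {1}; common: ∅.
Collecting: common zeros = {(2, 0)}, so the count is 1.
Comparison with the Bézout bound: 1 ≤ 2 = deg(f)·deg(g), as expected for curves with no common component (the affine F_7-count falls short of the bound because intersections may lie at infinity, over extension fields, or carry multiplicity).


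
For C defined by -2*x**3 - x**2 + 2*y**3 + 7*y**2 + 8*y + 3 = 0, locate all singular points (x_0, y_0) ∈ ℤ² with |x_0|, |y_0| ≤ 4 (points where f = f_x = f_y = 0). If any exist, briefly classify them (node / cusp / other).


Singular points: {(0, -1)}; classification: node.

Compute partial derivatives:
  f_x = -6*x**2 - 2*x.
  f_y = 6*y**2 + 14*y + 8.
Scan x_0 ∈ {−4, ..., 4}. For each x_0, f_y(x_0, y) is a polynomial in y; find its integer roots y ∈ {−4, ..., 4}, then test f_x and f at those candidates.
  x = -4: f_y(-4, y) = 6*y**2 + 14*y + 8; vanishes at y ∈ {-1}. (-4, -1): f_x = -88 ≠ 0.
  x = -3: f_y(-3, y) = 6*y**2 + 14*y + 8; vanishes at y ∈ {-1}. (-3, -1): f_x = -48 ≠ 0.
  x = -2: f_y(-2, y) = 6*y**2 + 14*y + 8; vanishes at y ∈ {-1}. (-2, -1): f_x = -20 ≠ 0.
  x = -1: f_y(-1, y) = 6*y**2 + 14*y + 8; vanishes at y ∈ {-1}. (-1, -1): f_x = -4 ≠ 0.
  x = 0: f_y(0, y) = 6*y**2 + 14*y + 8; vanishes at y ∈ {-1}. (0, -1): f_x = 0, f = 0 — SINGULAR.
  x = 1: f_y(1, y) = 6*y**2 + 14*y + 8; vanishes at y ∈ {-1}. (1, -1): f_x = -8 ≠ 0.
  x = 2: f_y(2, y) = 6*y**2 + 14*y + 8; vanishes at y ∈ {-1}. (2, -1): f_x = -28 ≠ 0.
  x = 3: f_y(3, y) = 6*y**2 + 14*y + 8; vanishes at y ∈ {-1}. (3, -1): f_x = -60 ≠ 0.
  x = 4: f_y(4, y) = 6*y**2 + 14*y + 8; vanishes at y ∈ {-1}. (4, -1): f_x = -104 ≠ 0.
Only singular point on the grid: (0, -1).
Classify: substitute x = 0 + u, y = -1 + v and expand: f = -2*u**3 - u**2 + 2*v**3 + v**2.
No constant or linear terms (consistent with a singular point). Quadratic part: -u**2 + v**2. Cubic part: -2*u**3 + 2*v**3.
The quadratic part v**2 - u**2 = (v − u)(v + u) splits into two distinct linear factors, so there are two distinct tangent lines y − -1 = ±(x − 0) — this is a node (ordinary double point).
Classification: node.


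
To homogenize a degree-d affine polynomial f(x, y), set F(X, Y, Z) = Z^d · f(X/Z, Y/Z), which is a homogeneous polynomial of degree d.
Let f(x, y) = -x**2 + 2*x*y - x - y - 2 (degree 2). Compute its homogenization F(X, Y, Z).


F(X, Y, Z) = -X**2 + 2*X*Y - X*Z - Y*Z - 2*Z**2

deg(f) = 2.
Substitute x = X/Z, y = Y/Z into f, then multiply by Z^2.
  monomial -1·x^2·y^0 ↦ -1·X^2·Y^0·Z^0.
  monomial 2·x^1·y^1 ↦ 2·X^1·Y^1·Z^0.
  monomial -1·x^1·y^0 ↦ -1·X^1·Y^0·Z^1.
  monomial -1·x^0·y^1 ↦ -1·X^0·Y^1·Z^1.
  monomial -2·x^0·y^0 ↦ -2·X^0·Y^0·Z^2.
Collecting: F(X, Y, Z) = -X**2 + 2*X*Y - X*Z - Y*Z - 2*Z**2.


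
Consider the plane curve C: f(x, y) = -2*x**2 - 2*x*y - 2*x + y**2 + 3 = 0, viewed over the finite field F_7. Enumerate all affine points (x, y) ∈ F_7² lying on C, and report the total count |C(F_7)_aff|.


Affine F_7-points: {(0, 2), (0, 5), (1, 4), (1, 5), (3, 0), (3, 6), (4, 2), (4, 6)}; count = 8.

For each of the 49 pairs (x, y) ∈ F_7², evaluate f(x, y) mod 7. Record the zeros.
  x = 0: [0↦3, 1↦4, 2↦0, 3↦5, 4↦5, 5↦0, 6↦4]  zeros at y ∈ {2, 5}
  x = 1: [0↦6, 1↦5, 2↦6, 3↦2, 4↦0, 5↦0, 6↦2]  zeros at y ∈ {4, 5}
  x = 2: [0↦5, 1↦2, 2↦1, 3↦2, 4↦5, 5↦3, 6↦3]  zeros at y ∈ ∅
  x = 3: [0↦0, 1↦2, 2↦6, 3↦5, 4↦6, 5↦2, 6↦0]  zeros at y ∈ {0, 6}
  x = 4: [0↦5, 1↦5, 2↦0, 3↦4, 4↦3, 5↦4, 6↦0]  zeros at y ∈ {2, 6}
  x = 5: [0↦6, 1↦4, 2↦4, 3↦6, 4↦3, 5↦2, 6↦3]  zeros at y ∈ ∅
  x = 6: [0↦3, 1↦6, 2↦4, 3↦4, 4↦6, 5↦3, 6↦2]  zeros at y ∈ ∅
Collecting zeros: affine points = {(0, 2), (0, 5), (1, 4), (1, 5), (3, 0), (3, 6), (4, 2), (4, 6)}.
Total count |C(F_7)_aff| = 8.


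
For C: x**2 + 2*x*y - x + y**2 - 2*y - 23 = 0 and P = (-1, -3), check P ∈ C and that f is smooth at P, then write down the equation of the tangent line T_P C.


Tangent line at P: -9*x - 10*y - 39 = 0.

Step 1: f(-1, -3) = 0, so P lies on C.
Step 2: partial derivatives
  f_x(x, y) = 2*x + 2*y - 1, f_y(x, y) = 2*x + 2*y - 2.
  f_x(P) = -9, f_y(P) = -10 (gradient nonzero, so P is smooth).
Step 3: tangent line at P: -9·(x − -1) + -10·(y − -3) = 0.
Expanding: -9*x - 10*y - 39 = 0.


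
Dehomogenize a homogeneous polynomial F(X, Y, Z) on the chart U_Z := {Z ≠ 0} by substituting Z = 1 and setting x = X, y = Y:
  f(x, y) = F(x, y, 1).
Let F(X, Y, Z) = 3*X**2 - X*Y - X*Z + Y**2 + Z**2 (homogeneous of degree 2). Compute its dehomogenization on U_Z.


f(x, y) = 3*x**2 - x*y - x + y**2 + 1

On U_Z we set Z = 1. Each monomial c·X^i·Y^j·Z^k in F becomes c·x^i·y^j·1^k = c·x^i·y^j.
Substituting Z = 1: F(X, Y, 1) = 3*x**2 - x*y - x + y**2 + 1.
Note: deg(f) ≤ deg(F) = 2; strict inequality happens when F is divisible by Z (lost terms).


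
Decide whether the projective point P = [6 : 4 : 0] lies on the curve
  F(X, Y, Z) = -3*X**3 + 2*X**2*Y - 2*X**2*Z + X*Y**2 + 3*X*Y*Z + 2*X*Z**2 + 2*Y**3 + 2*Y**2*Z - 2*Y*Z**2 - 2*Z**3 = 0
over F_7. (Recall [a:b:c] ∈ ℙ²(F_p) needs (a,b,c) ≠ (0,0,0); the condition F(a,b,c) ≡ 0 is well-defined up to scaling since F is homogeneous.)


F(6,4,0) ≡ 4 (mod 7); P is NOT on the curve.

Evaluate F(6, 4, 0) term-by-term (mod 7).
  -3*X**3 ↦ -3·216·1·1 = -648
  2*X**2*Y ↦ 2·36·4·1 = 288
  -2*X**2*Z ↦ -2·36·1·0 = 0
  X*Y**2 ↦ 1·6·16·1 = 96
  3*X*Y*Z ↦ 3·6·4·0 = 0
  2*X*Z**2 ↦ 2·6·1·0 = 0
  2*Y**3 ↦ 2·1·64·1 = 128
  2*Y**2*Z ↦ 2·1·16·0 = 0
  -2*Y*Z**2 ↦ -2·1·4·0 = 0
  -2*Z**3 ↦ -2·1·1·0 = 0
Sum: F(6, 4, 0) = (-648) + (288) + (0) + (96) + (0) + (0) + (128) + (0) + (0) + (0) = -136.
Reducing mod 7: -136 ≡ 4 (mod 7).
Since F(a, b, c) ≡ 4 ≠ 0 (mod 7), P does NOT lie on the curve.


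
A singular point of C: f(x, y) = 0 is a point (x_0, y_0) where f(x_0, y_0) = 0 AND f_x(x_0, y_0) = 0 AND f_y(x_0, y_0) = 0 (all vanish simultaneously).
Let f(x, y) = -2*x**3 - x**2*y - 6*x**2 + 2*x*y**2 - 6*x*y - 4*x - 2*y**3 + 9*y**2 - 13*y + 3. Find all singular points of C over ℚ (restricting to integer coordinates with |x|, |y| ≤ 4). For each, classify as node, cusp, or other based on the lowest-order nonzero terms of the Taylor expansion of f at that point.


Singular points: {(-1, 1)}; classification: node.

Compute partial derivatives:
  f_x = -6*x**2 - 2*x*y - 12*x + 2*y**2 - 6*y - 4.
  f_y = -x**2 + 4*x*y - 6*x - 6*y**2 + 18*y - 13.
Scan x_0 ∈ {−4, ..., 4}. For each x_0, f_y(x_0, y) is a polynomial in y; find its integer roots y ∈ {−4, ..., 4}, then test f_x and f at those candidates.
  x = -4: f_y(-4, y) = -6*y**2 + 2*y - 5; no integer root y with |y| ≤ 4.
  x = -3: f_y(-3, y) = -6*y**2 + 6*y - 4; no integer root y with |y| ≤ 4.
  x = -2: f_y(-2, y) = -6*y**2 + 10*y - 5; no integer root y with |y| ≤ 4.
  x = -1: f_y(-1, y) = -6*y**2 + 14*y - 8; vanishes at y ∈ {1}. (-1, 1): f_x = 0, f = 0 — SINGULAR.
  x = 0: f_y(0, y) = -6*y**2 + 18*y - 13; no integer root y with |y| ≤ 4.
  x = 1: f_y(1, y) = -6*y**2 + 22*y - 20; vanishes at y ∈ {2}. (1, 2): f_x = -30 ≠ 0.
  x = 2: f_y(2, y) = -6*y**2 + 26*y - 29; no integer root y with |y| ≤ 4.
  x = 3: f_y(3, y) = -6*y**2 + 30*y - 40; no integer root y with |y| ≤ 4.
  x = 4: f_y(4, y) = -6*y**2 + 34*y - 53; no integer root y with |y| ≤ 4.
Only singular point on the grid: (-1, 1).
Classify: substitute x = -1 + u, y = 1 + v and expand: f = -2*u**3 - u**2*v - u**2 + 2*u*v**2 - 2*v**3 + v**2.
No constant or linear terms (consistent with a singular point). Quadratic part: -u**2 + v**2. Cubic part: -2*u**3 - u**2*v + 2*u*v**2 - 2*v**3.
The quadratic part v**2 - u**2 = (v − u)(v + u) splits into two distinct linear factors, so there are two distinct tangent lines y − 1 = ±(x − -1) — this is a node (ordinary double point).
Classification: node.


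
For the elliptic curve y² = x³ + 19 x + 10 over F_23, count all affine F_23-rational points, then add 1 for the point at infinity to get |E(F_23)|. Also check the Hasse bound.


Affine points = {(3, 5), (3, 18), (4, 9), (4, 14), (5, 0), (6, 8), (6, 15), (7, 7), (7, 16), (9, 6), (9, 17), (10, 2), (10, 21), (11, 3), (11, 20), (13, 4), (13, 19), (15, 6), (15, 17), (17, 5), (17, 18), (19, 10), (19, 13), (20, 8), (20, 15), (22, 6), (22, 17)}; affine count = 27; |E(F_23)| = 28.

Discriminant check: Δ ∝ 4a³ + 27b² = 4·19³ + 27·10² = 4·6859 + 27·100 ≡ 6 (mod 23). Nonzero ⇒ E is nonsingular.
For each x ∈ F_23, compute rhs = x³ + 19·x + 10 mod 23, then count y ∈ F_23 with y² ≡ rhs.
  x = 0: rhs = 10, matching y values: none (0 points).
  x = 1: rhs = 7, matching y values: none (0 points).
  x = 2: rhs = 10, matching y values: none (0 points).
  x = 3: rhs = 2, matching y values: 5, 18 (2 points).
  x = 4: rhs = 12, matching y values: 9, 14 (2 points).
  x = 5: rhs = 0, matching y values: 0 (1 points).
  x = 6: rhs = 18, matching y values: 8, 15 (2 points).
  x = 7: rhs = 3, matching y values: 7, 16 (2 points).
  x = 8: rhs = 7, matching y values: none (0 points).
  x = 9: rhs = 13, matching y values: 6, 17 (2 points).
  x = 10: rhs = 4, matching y values: 2, 21 (2 points).
  x = 11: rhs = 9, matching y values: 3, 20 (2 points).
  x = 12: rhs = 11, matching y values: none (0 points).
  x = 13: rhs = 16, matching y values: 4, 19 (2 points).
  x = 14: rhs = 7, matching y values: none (0 points).
  x = 15: rhs = 13, matching y values: 6, 17 (2 points).
  x = 16: rhs = 17, matching y values: none (0 points).
  x = 17: rhs = 2, matching y values: 5, 18 (2 points).
  x = 18: rhs = 20, matching y values: none (0 points).
  x = 19: rhs = 8, matching y values: 10, 13 (2 points).
  x = 20: rhs = 18, matching y values: 8, 15 (2 points).
  x = 21: rhs = 10, matching y values: none (0 points).
  x = 22: rhs = 13, matching y values: 6, 17 (2 points).
Total affine count: 27.
Full point count |E(F_23)| = 27 + 1 = 28.
Hasse bound: |28 − (23+1)| = |4| = 4 ≤ 2√23 ≈ 9.5917 ✓.


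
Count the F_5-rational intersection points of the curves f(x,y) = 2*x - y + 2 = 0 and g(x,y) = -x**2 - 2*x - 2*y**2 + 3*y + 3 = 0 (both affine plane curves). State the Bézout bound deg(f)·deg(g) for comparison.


Common zeros: {(1, 4)}; count = 1; Bézout bound = 2.

deg(f) = 1, deg(g) = 2, so Bézout bound = 2.
Scan x ∈ F_5. For each x, list the y ∈ F_5 with f(x, y) ≡ 0 and those with g(x, y) ≡ 0 (mod 5); the common zeros in that column are the intersection.
  x = 0: f ≡ 0 at y ∈ {2}; g ≡ 0 at y ∈ ∅; common: ∅.
  x = 1: f ≡ 0 at y ∈ {4}; g ≡ 0 at y ∈ {0, 4}; common: {4}.
  x = 2: f ≡ 0 at y ∈ {1}; g ≡ 0 at y ∈ {0, 4}; common: ∅.
  x = 3: f ≡ 0 at y ∈ {3}; g ≡ 0 at y ∈ ∅; common: ∅.
  x = 4: f ≡ 0 at y ∈ {0}; g ≡ 0 at y ∈ {1, 3}; common: ∅.
Collecting: common zeros = {(1, 4)}, so the count is 1.
Comparison with the Bézout bound: 1 ≤ 2 = deg(f)·deg(g), as expected for curves with no common component (the affine F_5-count falls short of the bound because intersections may lie at infinity, over extension fields, or carry multiplicity).


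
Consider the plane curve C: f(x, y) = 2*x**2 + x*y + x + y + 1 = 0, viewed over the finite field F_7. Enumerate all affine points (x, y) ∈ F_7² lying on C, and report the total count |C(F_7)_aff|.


Affine F_7-points: {(0, 6), (1, 5), (2, 1), (3, 5), (4, 1), (5, 0)}; count = 6.

For each of the 49 pairs (x, y) ∈ F_7², evaluate f(x, y) mod 7. Record the zeros.
  x = 0: [0↦1, 1↦2, 2↦3, 3↦4, 4↦5, 5↦6, 6↦0]  zeros at y ∈ {6}
  x = 1: [0↦4, 1↦6, 2↦1, 3↦3, 4↦5, 5↦0, 6↦2]  zeros at y ∈ {5}
  x = 2: [0↦4, 1↦0, 2↦3, 3↦6, 4↦2, 5↦5, 6↦1]  zeros at y ∈ {1}
  x = 3: [0↦1, 1↦5, 2↦2, 3↦6, 4↦3, 5↦0, 6↦4]  zeros at y ∈ {5}
  x = 4: [0↦2, 1↦0, 2↦5, 3↦3, 4↦1, 5↦6, 6↦4]  zeros at y ∈ {1}
  x = 5: [0↦0, 1↦6, 2↦5, 3↦4, 4↦3, 5↦2, 6↦1]  zeros at y ∈ {0}
  x = 6: [0↦2, 1↦2, 2↦2, 3↦2, 4↦2, 5↦2, 6↦2]  zeros at y ∈ ∅
Collecting zeros: affine points = {(0, 6), (1, 5), (2, 1), (3, 5), (4, 1), (5, 0)}.
Total count |C(F_7)_aff| = 6.


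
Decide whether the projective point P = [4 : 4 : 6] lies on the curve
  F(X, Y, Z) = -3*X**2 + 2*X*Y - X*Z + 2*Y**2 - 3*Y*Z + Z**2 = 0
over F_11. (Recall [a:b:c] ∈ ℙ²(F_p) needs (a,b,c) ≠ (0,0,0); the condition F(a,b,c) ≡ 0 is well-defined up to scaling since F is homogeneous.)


F(4,4,6) ≡ 0 (mod 11); P is on the curve.

Evaluate F(4, 4, 6) term-by-term (mod 11).
  -3*X**2 ↦ -3·16·1·1 = -48
  2*X*Y ↦ 2·4·4·1 = 32
  -X*Z ↦ -1·4·1·6 = -24
  2*Y**2 ↦ 2·1·16·1 = 32
  -3*Y*Z ↦ -3·1·4·6 = -72
  Z**2 ↦ 1·1·1·36 = 36
Sum: F(4, 4, 6) = (-48) + (32) + (-24) + (32) + (-72) + (36) = -44.
Reducing mod 11: -44 ≡ 0 (mod 11).
Since F(a, b, c) ≡ 0 (mod 11), P lies on the curve.


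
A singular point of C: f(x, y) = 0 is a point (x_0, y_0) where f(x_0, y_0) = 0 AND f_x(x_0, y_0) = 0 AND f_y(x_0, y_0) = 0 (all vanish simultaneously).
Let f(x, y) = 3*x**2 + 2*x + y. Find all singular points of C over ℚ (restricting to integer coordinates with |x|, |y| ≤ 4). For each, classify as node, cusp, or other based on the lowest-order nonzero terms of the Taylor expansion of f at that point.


No singular points in the scanned grid; C is smooth there.

Compute partial derivatives:
  f_x = 6*x + 2.
  f_y = 1.
f_y = 1 is a nonzero constant, so f_y never vanishes: no point (x, y) can satisfy f = f_x = f_y = 0. In particular no (x, y) ∈ {−4, ..., 4}² is singular; the curve is smooth.


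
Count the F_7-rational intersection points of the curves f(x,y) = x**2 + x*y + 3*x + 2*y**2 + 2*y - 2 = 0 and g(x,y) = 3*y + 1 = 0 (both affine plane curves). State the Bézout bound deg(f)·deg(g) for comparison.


Common zeros: ∅; count = 0; Bézout bound = 2.

deg(f) = 2, deg(g) = 1, so Bézout bound = 2.
Scan x ∈ F_7. For each x, list the y ∈ F_7 with f(x, y) ≡ 0 and those with g(x, y) ≡ 0 (mod 7); the common zeros in that column are the intersection.
  x = 0: f ≡ 0 at y ∈ ∅; g ≡ 0 at y ∈ {2}; common: ∅.
  x = 1: f ≡ 0 at y ∈ {1}; g ≡ 0 at y ∈ {2}; common: ∅.
  x = 2: f ≡ 0 at y ∈ {1, 4}; g ≡ 0 at y ∈ {2}; common: ∅.
  x = 3: f ≡ 0 at y ∈ {3, 5}; g ≡ 0 at y ∈ {2}; common: ∅.
  x = 4: f ≡ 0 at y ∈ ∅; g ≡ 0 at y ∈ {2}; common: ∅.
  x = 5: f ≡ 0 at y ∈ {3, 4}; g ≡ 0 at y ∈ {2}; common: ∅.
  x = 6: f ≡ 0 at y ∈ ∅; g ≡ 0 at y ∈ {2}; common: ∅.
Collecting: common zeros = ∅, so the count is 0.
Comparison with the Bézout bound: 0 ≤ 2 = deg(f)·deg(g), as expected for curves with no common component (the affine F_7-count falls short of the bound because intersections may lie at infinity, over extension fields, or carry multiplicity).


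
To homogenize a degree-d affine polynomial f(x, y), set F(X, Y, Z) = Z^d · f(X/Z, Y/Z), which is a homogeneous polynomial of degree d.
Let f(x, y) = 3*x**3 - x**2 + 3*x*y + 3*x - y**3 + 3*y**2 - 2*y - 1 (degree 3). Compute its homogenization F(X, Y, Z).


F(X, Y, Z) = 3*X**3 - X**2*Z + 3*X*Y*Z + 3*X*Z**2 - Y**3 + 3*Y**2*Z - 2*Y*Z**2 - Z**3

deg(f) = 3.
Substitute x = X/Z, y = Y/Z into f, then multiply by Z^3.
  monomial 3·x^3·y^0 ↦ 3·X^3·Y^0·Z^0.
  monomial -1·x^2·y^0 ↦ -1·X^2·Y^0·Z^1.
  monomial 3·x^1·y^1 ↦ 3·X^1·Y^1·Z^1.
  monomial 3·x^1·y^0 ↦ 3·X^1·Y^0·Z^2.
  monomial -1·x^0·y^3 ↦ -1·X^0·Y^3·Z^0.
  monomial 3·x^0·y^2 ↦ 3·X^0·Y^2·Z^1.
  monomial -2·x^0·y^1 ↦ -2·X^0·Y^1·Z^2.
  monomial -1·x^0·y^0 ↦ -1·X^0·Y^0·Z^3.
Collecting: F(X, Y, Z) = 3*X**3 - X**2*Z + 3*X*Y*Z + 3*X*Z**2 - Y**3 + 3*Y**2*Z - 2*Y*Z**2 - Z**3.


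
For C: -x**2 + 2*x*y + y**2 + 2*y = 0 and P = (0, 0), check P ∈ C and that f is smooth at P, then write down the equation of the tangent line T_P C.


Tangent line at P: 2*y = 0.

Step 1: f(0, 0) = 0, so P lies on C.
Step 2: partial derivatives
  f_x(x, y) = -2*x + 2*y, f_y(x, y) = 2*x + 2*y + 2.
  f_x(P) = 0, f_y(P) = 2 (gradient nonzero, so P is smooth).
Step 3: tangent line at P: 0·(x − 0) + 2·(y − 0) = 0.
Expanding: 2*y = 0.


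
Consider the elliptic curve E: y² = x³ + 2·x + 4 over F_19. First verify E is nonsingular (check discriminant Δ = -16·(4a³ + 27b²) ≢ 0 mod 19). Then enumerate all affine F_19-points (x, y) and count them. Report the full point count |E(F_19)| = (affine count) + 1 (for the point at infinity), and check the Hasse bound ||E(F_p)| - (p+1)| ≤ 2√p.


Affine points = {(0, 2), (0, 17), (1, 8), (1, 11), (2, 4), (2, 15), (4, 0), (5, 5), (5, 14), (6, 2), (6, 17), (7, 0), (8, 0), (10, 6), (10, 13), (13, 2), (13, 17), (16, 3), (16, 16), (17, 7), (17, 12), (18, 1), (18, 18)}; affine count = 23; |E(F_19)| = 24.

Discriminant check: Δ ∝ 4a³ + 27b² = 4·2³ + 27·4² = 4·8 + 27·16 ≡ 8 (mod 19). Nonzero ⇒ E is nonsingular.
For each x ∈ F_19, compute rhs = x³ + 2·x + 4 mod 19, then count y ∈ F_19 with y² ≡ rhs.
  x = 0: rhs = 4, matching y values: 2, 17 (2 points).
  x = 1: rhs = 7, matching y values: 8, 11 (2 points).
  x = 2: rhs = 16, matching y values: 4, 15 (2 points).
  x = 3: rhs = 18, matching y values: none (0 points).
  x = 4: rhs = 0, matching y values: 0 (1 points).
  x = 5: rhs = 6, matching y values: 5, 14 (2 points).
  x = 6: rhs = 4, matching y values: 2, 17 (2 points).
  x = 7: rhs = 0, matching y values: 0 (1 points).
  x = 8: rhs = 0, matching y values: 0 (1 points).
  x = 9: rhs = 10, matching y values: none (0 points).
  x = 10: rhs = 17, matching y values: 6, 13 (2 points).
  x = 11: rhs = 8, matching y values: none (0 points).
  x = 12: rhs = 8, matching y values: none (0 points).
  x = 13: rhs = 4, matching y values: 2, 17 (2 points).
  x = 14: rhs = 2, matching y values: none (0 points).
  x = 15: rhs = 8, matching y values: none (0 points).
  x = 16: rhs = 9, matching y values: 3, 16 (2 points).
  x = 17: rhs = 11, matching y values: 7, 12 (2 points).
  x = 18: rhs = 1, matching y values: 1, 18 (2 points).
Total affine count: 23.
Full point count |E(F_19)| = 23 + 1 = 24.
Hasse bound: |24 − (19+1)| = |4| = 4 ≤ 2√19 ≈ 8.7178 ✓.


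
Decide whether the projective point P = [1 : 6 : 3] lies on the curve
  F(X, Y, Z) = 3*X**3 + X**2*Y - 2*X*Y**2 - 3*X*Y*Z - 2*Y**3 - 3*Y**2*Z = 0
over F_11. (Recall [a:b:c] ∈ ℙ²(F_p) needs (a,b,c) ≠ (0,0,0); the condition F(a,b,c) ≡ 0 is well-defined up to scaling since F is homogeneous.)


F(1,6,3) ≡ 7 (mod 11); P is NOT on the curve.

Evaluate F(1, 6, 3) term-by-term (mod 11).
  3*X**3 ↦ 3·1·1·1 = 3
  X**2*Y ↦ 1·1·6·1 = 6
  -2*X*Y**2 ↦ -2·1·36·1 = -72
  -3*X*Y*Z ↦ -3·1·6·3 = -54
  -2*Y**3 ↦ -2·1·216·1 = -432
  -3*Y**2*Z ↦ -3·1·36·3 = -324
Sum: F(1, 6, 3) = (3) + (6) + (-72) + (-54) + (-432) + (-324) = -873.
Reducing mod 11: -873 ≡ 7 (mod 11).
Since F(a, b, c) ≡ 7 ≠ 0 (mod 11), P does NOT lie on the curve.


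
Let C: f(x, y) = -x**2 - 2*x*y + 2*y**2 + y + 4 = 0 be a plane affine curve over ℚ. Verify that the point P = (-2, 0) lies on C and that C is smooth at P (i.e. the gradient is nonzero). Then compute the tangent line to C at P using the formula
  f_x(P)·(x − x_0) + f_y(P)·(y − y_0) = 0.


Tangent line at P: 4*x + 5*y + 8 = 0.

Step 1: f(-2, 0) = 0, so P lies on C.
Step 2: partial derivatives
  f_x(x, y) = -2*x - 2*y, f_y(x, y) = -2*x + 4*y + 1.
  f_x(P) = 4, f_y(P) = 5 (gradient nonzero, so P is smooth).
Step 3: tangent line at P: 4·(x − -2) + 5·(y − 0) = 0.
Expanding: 4*x + 5*y + 8 = 0.


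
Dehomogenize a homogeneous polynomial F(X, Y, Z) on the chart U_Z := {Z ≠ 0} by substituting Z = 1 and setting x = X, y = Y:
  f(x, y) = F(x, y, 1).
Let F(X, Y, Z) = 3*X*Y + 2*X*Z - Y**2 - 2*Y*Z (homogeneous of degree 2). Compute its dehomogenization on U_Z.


f(x, y) = 3*x*y + 2*x - y**2 - 2*y

On U_Z we set Z = 1. Each monomial c·X^i·Y^j·Z^k in F becomes c·x^i·y^j·1^k = c·x^i·y^j.
Substituting Z = 1: F(X, Y, 1) = 3*x*y + 2*x - y**2 - 2*y.
Note: deg(f) ≤ deg(F) = 2; strict inequality happens when F is divisible by Z (lost terms).


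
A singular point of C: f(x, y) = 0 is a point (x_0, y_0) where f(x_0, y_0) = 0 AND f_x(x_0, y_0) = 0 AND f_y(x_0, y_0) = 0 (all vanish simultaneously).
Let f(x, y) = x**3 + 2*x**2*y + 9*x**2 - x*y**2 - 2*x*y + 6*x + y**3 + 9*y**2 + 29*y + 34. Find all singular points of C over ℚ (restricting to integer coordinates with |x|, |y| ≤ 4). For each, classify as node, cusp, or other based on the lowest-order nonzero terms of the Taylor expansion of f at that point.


Singular points: {(-1, -3)}; classification: cusp.

Compute partial derivatives:
  f_x = 3*x**2 + 4*x*y + 18*x - y**2 - 2*y + 6.
  f_y = 2*x**2 - 2*x*y - 2*x + 3*y**2 + 18*y + 29.
Scan x_0 ∈ {−4, ..., 4}. For each x_0, f_y(x_0, y) is a polynomial in y; find its integer roots y ∈ {−4, ..., 4}, then test f_x and f at those candidates.
  x = -4: f_y(-4, y) = 3*y**2 + 26*y + 69; no integer root y with |y| ≤ 4.
  x = -3: f_y(-3, y) = 3*y**2 + 24*y + 53; no integer root y with |y| ≤ 4.
  x = -2: f_y(-2, y) = 3*y**2 + 22*y + 41; no integer root y with |y| ≤ 4.
  x = -1: f_y(-1, y) = 3*y**2 + 20*y + 33; vanishes at y ∈ {-3}. (-1, -3): f_x = 0, f = 0 — SINGULAR.
  x = 0: f_y(0, y) = 3*y**2 + 18*y + 29; no integer root y with |y| ≤ 4.
  x = 1: f_y(1, y) = 3*y**2 + 16*y + 29; no integer root y with |y| ≤ 4.
  x = 2: f_y(2, y) = 3*y**2 + 14*y + 33; no integer root y with |y| ≤ 4.
  x = 3: f_y(3, y) = 3*y**2 + 12*y + 41; no integer root y with |y| ≤ 4.
  x = 4: f_y(4, y) = 3*y**2 + 10*y + 53; no integer root y with |y| ≤ 4.
Only singular point on the grid: (-1, -3).
Classify: substitute x = -1 + u, y = -3 + v and expand: f = u**3 + 2*u**2*v - u*v**2 + v**3 + v**2.
No constant or linear terms (consistent with a singular point). Quadratic part: v**2. Cubic part: u**3 + 2*u**2*v - u*v**2 + v**3.
The quadratic part v**2 is a perfect square, so there is a single (double) tangent line v = 0, i.e. y = -3. Restricting the cubic part to that line (v = 0) leaves u**3 ≠ 0, so f is not divisible by v and the branch is v² ≈ -u**3 to lowest order — this is a cusp.
Classification: cusp.


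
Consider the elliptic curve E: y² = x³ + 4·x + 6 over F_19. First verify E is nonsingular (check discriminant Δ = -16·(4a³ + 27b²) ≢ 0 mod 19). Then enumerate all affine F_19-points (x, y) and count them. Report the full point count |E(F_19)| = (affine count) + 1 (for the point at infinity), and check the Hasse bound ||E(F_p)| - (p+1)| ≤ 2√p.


Affine points = {(0, 5), (0, 14), (1, 7), (1, 12), (3, 8), (3, 11), (7, 4), (7, 15), (9, 7), (9, 12), (10, 1), (10, 18), (16, 9), (16, 10), (17, 3), (17, 16), (18, 1), (18, 18)}; affine count = 18; |E(F_19)| = 19.

Discriminant check: Δ ∝ 4a³ + 27b² = 4·4³ + 27·6² = 4·64 + 27·36 ≡ 12 (mod 19). Nonzero ⇒ E is nonsingular.
For each x ∈ F_19, compute rhs = x³ + 4·x + 6 mod 19, then count y ∈ F_19 with y² ≡ rhs.
  x = 0: rhs = 6, matching y values: 5, 14 (2 points).
  x = 1: rhs = 11, matching y values: 7, 12 (2 points).
  x = 2: rhs = 3, matching y values: none (0 points).
  x = 3: rhs = 7, matching y values: 8, 11 (2 points).
  x = 4: rhs = 10, matching y values: none (0 points).
  x = 5: rhs = 18, matching y values: none (0 points).
  x = 6: rhs = 18, matching y values: none (0 points).
  x = 7: rhs = 16, matching y values: 4, 15 (2 points).
  x = 8: rhs = 18, matching y values: none (0 points).
  x = 9: rhs = 11, matching y values: 7, 12 (2 points).
  x = 10: rhs = 1, matching y values: 1, 18 (2 points).
  x = 11: rhs = 13, matching y values: none (0 points).
  x = 12: rhs = 15, matching y values: none (0 points).
  x = 13: rhs = 13, matching y values: none (0 points).
  x = 14: rhs = 13, matching y values: none (0 points).
  x = 15: rhs = 2, matching y values: none (0 points).
  x = 16: rhs = 5, matching y values: 9, 10 (2 points).
  x = 17: rhs = 9, matching y values: 3, 16 (2 points).
  x = 18: rhs = 1, matching y values: 1, 18 (2 points).
Total affine count: 18.
Full point count |E(F_19)| = 18 + 1 = 19.
Hasse bound: |19 − (19+1)| = |-1| = 1 ≤ 2√19 ≈ 8.7178 ✓.
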